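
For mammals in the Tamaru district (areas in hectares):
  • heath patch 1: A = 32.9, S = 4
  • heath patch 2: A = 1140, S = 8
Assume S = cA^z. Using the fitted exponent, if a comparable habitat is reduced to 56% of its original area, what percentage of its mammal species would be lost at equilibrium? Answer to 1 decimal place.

10.7%

z = ln(8/4) / ln(1140/32.9) = 0.6931 / 3.5453 = 0.1955
S_new/S_old = (A_new/A_old)^z = 0.56^0.1955 = exp(0.1955 × -0.5798) = 0.8928
Fraction lost = 1 − 0.8928 = 0.1072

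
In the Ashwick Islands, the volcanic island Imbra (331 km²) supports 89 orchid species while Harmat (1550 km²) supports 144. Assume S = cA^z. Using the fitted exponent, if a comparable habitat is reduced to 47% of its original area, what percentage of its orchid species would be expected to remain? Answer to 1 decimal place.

z = ln(144/89) / ln(1550/331) = 0.4812 / 1.5439 = 0.3117
S_new/S_old = (A_new/A_old)^z = 0.47^0.3117 = exp(0.3117 × -0.7550) = 0.7903

79.0%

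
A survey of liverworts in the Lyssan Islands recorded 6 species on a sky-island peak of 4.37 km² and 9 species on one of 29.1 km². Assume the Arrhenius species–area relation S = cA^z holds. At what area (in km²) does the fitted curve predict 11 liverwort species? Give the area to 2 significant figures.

z = ln(9/6) / ln(29.1/4.37) = 0.4055 / 1.8960 = 0.2139
c = 6 / 4.37^0.2139 = 6 / 1.371 = 4.377
A = (11/4.377)^(1/0.2139) ⇒ ln A = ln(2.513)/0.2139 = 4.3091
A = e^4.3091 ≈ 74.37 km²

74 km²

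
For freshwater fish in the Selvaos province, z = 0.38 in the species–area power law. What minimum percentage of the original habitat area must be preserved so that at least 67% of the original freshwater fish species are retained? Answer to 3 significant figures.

34.9%

Need (A_new/A_old)^0.38 = 0.67, so A_new/A_old = 0.67^(1/0.38) = 0.67^2.632
ln(A_new/A_old) = ln 0.67 / 0.38 = -0.4005 / 0.38 = -1.0539
A_new/A_old = e^-1.0539 ≈ 0.3486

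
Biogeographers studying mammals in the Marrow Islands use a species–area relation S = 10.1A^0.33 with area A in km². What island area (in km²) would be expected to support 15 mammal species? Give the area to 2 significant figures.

3.3 km²

15 = 10.1 × A^0.33  ⇒  A^0.33 = 15/10.1 = 1.485
ln A = ln(1.485) / 0.33 = 0.3955 / 0.33 = 1.1985
A = e^1.1985 ≈ 3.315 km²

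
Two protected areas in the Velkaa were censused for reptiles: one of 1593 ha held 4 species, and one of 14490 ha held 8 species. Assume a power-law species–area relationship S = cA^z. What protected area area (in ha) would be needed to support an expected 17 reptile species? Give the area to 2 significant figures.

z = ln(8/4) / ln(14490/1593) = 0.6931 / 2.2078 = 0.3139
c = 4 / 1593^0.3139 = 4 / 10.12 = 0.3951
A = (17/0.3951)^(1/0.3139) ⇒ ln A = ln(43.02)/0.3139 = 11.9822
A = e^11.9822 ≈ 159877 ha

160000 ha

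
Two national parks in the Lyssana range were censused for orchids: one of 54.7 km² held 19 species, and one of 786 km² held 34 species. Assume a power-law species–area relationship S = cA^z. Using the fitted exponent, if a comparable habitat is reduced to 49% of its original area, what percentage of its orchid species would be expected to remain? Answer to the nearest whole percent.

z = ln(34/19) / ln(786/54.7) = 0.5819 / 2.6651 = 0.2183
S_new/S_old = (A_new/A_old)^z = 0.49^0.2183 = exp(0.2183 × -0.7133) = 0.8558

86%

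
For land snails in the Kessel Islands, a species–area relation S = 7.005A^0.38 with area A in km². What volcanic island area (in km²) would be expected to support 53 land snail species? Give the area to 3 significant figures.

53 = 7.005 × A^0.38  ⇒  A^0.38 = 53/7.005 = 7.566
ln A = ln(7.566) / 0.38 = 2.0237 / 0.38 = 5.3254
A = e^5.3254 ≈ 205.5 km²

205 km²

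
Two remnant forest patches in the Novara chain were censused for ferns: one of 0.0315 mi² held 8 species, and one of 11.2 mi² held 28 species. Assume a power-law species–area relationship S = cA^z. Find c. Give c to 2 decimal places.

z = ln(S₂/S₁) / ln(A₂/A₁) = ln(28/8) / ln(11.2/0.0315) = 1.2528 / 5.8737 = 0.2133
c = S₁ / A₁^z = 8 / 0.0315^0.2133 = 8 / 0.4783 = 16.73

16.73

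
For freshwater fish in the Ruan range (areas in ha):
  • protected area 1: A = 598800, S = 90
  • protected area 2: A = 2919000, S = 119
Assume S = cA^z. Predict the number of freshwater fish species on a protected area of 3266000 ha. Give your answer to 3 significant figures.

121

z = ln(119/90) / ln(2919000/598800) = 0.2793 / 1.5841 = 0.1763
c = 90 / 598800^0.1763 = 90 / 10.44 = 8.621
S₃ = 8.621 × 3266000^0.1763 = 8.621 × 14.08 ≈ 121.4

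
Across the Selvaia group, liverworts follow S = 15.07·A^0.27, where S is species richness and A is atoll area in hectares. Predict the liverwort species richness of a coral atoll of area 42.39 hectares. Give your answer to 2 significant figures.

S = 15.07 × 42.39^0.27 = 15.07 × 2.75 ≈ 41.45

41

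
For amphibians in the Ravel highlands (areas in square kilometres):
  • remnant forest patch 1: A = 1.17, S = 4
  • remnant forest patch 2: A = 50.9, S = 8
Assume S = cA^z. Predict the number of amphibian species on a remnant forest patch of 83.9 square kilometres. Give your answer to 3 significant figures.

z = ln(8/4) / ln(50.9/1.17) = 0.6931 / 3.7729 = 0.1837
c = 4 / 1.17^0.1837 = 4 / 1.029 = 3.886
S₃ = 3.886 × 83.9^0.1837 = 3.886 × 2.256 ≈ 8.769

8.77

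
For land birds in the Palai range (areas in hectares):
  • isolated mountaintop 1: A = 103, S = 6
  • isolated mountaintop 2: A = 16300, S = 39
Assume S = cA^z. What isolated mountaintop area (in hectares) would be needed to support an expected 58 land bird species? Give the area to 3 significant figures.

z = ln(39/6) / ln(16300/103) = 1.8718 / 5.0642 = 0.3696
c = 6 / 103^0.3696 = 6 / 5.546 = 1.082
A = (58/1.082)^(1/0.3696) ⇒ ln A = ln(53.61)/0.3696 = 10.7727
A = e^10.7727 ≈ 47700 hectares

47700 hectares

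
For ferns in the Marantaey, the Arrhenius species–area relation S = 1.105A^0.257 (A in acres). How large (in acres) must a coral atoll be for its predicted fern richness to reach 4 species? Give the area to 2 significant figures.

4 = 1.105 × A^0.257  ⇒  A^0.257 = 4/1.105 = 3.62
ln A = ln(3.62) / 0.257 = 1.2864 / 0.257 = 5.0056
A = e^5.0056 ≈ 149.3 acres

150 acres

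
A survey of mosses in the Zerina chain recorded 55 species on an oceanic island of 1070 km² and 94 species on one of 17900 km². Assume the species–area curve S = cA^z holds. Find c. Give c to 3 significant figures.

z = ln(S₂/S₁) / ln(A₂/A₁) = ln(94/55) / ln(17900/1070) = 0.5360 / 2.8171 = 0.1903
c = S₁ / A₁^z = 55 / 1070^0.1903 = 55 / 3.77 = 14.59

14.6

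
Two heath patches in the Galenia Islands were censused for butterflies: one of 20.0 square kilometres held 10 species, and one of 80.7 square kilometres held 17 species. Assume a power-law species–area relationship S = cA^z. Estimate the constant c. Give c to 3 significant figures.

3.20

z = ln(S₂/S₁) / ln(A₂/A₁) = ln(17/10) / ln(80.7/20) = 0.5306 / 1.3950 = 0.3804
c = S₁ / A₁^z = 10 / 20^0.3804 = 10 / 3.125 = 3.2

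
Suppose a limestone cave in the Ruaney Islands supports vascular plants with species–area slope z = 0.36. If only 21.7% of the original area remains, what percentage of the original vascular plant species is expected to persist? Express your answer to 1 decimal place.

57.7%

S_new/S_old = (A_new/A_old)^z = 0.217^0.36
= exp(0.36 × ln 0.217) = exp(0.36 × -1.5279) = exp(-0.5500) ≈ 0.5769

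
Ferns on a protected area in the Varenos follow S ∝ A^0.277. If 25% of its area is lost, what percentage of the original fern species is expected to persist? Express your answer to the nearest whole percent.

92%

S_new/S_old = (A_new/A_old)^z = 0.75^0.277
= exp(0.277 × ln 0.75) = exp(0.277 × -0.2877) = exp(-0.0797) ≈ 0.9234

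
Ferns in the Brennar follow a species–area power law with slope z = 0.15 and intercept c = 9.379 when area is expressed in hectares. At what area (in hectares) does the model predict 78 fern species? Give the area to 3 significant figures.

1360000 hectares

78 = 9.379 × A^0.15  ⇒  A^0.15 = 78/9.379 = 8.316
ln A = ln(8.316) / 0.15 = 2.1182 / 0.15 = 14.1216
A = e^14.1216 ≈ 1358065 hectares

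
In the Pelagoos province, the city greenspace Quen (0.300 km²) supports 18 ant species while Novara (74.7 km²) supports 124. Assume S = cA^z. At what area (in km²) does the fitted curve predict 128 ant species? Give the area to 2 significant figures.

82 km²

z = ln(124/18) / ln(74.7/0.3) = 1.9299 / 5.5175 = 0.3498
c = 18 / 0.3^0.3498 = 18 / 0.6563 = 27.43
A = (128/27.43)^(1/0.3498) ⇒ ln A = ln(4.667)/0.3498 = 4.4042
A = e^4.4042 ≈ 81.8 km²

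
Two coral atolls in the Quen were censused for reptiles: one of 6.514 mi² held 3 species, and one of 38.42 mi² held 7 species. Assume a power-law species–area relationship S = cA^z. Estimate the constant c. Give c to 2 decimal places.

z = ln(S₂/S₁) / ln(A₂/A₁) = ln(7/3) / ln(38.42/6.514) = 0.8473 / 1.7746 = 0.4775
c = S₁ / A₁^z = 3 / 6.514^0.4775 = 3 / 2.447 = 1.226

1.23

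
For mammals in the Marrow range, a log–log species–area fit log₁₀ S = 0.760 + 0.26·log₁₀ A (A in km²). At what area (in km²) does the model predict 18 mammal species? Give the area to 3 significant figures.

18 = 5.754 × A^0.26  ⇒  A^0.26 = 18/5.754 = 3.128
ln A = ln(3.128) / 0.26 = 1.1404 / 0.26 = 4.3862
A = e^4.3862 ≈ 80.33 km²

80.3 km²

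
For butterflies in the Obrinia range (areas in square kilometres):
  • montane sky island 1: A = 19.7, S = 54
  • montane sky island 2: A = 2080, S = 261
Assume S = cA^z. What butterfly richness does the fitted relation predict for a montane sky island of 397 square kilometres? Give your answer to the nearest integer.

z = ln(261/54) / ln(2080/19.7) = 1.5755 / 4.6595 = 0.3381
c = 54 / 19.7^0.3381 = 54 / 2.74 = 19.71
S₃ = 19.71 × 397^0.3381 = 19.71 × 7.564 ≈ 149.1

149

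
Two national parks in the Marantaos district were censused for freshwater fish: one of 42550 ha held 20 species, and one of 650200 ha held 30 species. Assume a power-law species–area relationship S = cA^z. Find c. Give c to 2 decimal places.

4.10

z = ln(S₂/S₁) / ln(A₂/A₁) = ln(30/20) / ln(650200/42550) = 0.4055 / 2.7266 = 0.1487
c = S₁ / A₁^z = 20 / 42550^0.1487 = 20 / 4.879 = 4.099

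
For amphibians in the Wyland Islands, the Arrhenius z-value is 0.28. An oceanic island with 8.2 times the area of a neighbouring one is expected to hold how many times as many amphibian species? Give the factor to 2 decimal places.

S₂/S₁ = (A₂/A₁)^z = 8.2^0.28
ln(S₂/S₁) = 0.28 × ln 8.2 = 0.28 × 2.1041 = 0.5892
S₂/S₁ = e^0.5892 ≈ 1.802

1.80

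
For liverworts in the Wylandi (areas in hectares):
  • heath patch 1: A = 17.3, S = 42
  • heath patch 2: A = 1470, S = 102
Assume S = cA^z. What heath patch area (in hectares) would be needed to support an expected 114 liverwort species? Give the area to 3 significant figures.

2570 hectares

z = ln(102/42) / ln(1470/17.3) = 0.8873 / 4.4423 = 0.1997
c = 42 / 17.3^0.1997 = 42 / 1.767 = 23.77
A = (114/23.77)^(1/0.1997) ⇒ ln A = ln(4.797)/0.1997 = 7.8499
A = e^7.8499 ≈ 2565 hectares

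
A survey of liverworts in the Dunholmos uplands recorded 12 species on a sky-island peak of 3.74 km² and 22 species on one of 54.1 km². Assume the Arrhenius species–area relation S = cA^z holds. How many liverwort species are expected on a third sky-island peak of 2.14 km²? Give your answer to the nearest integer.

11

z = ln(22/12) / ln(54.1/3.74) = 0.6061 / 2.6717 = 0.2269
c = 12 / 3.74^0.2269 = 12 / 1.349 = 8.896
S₃ = 8.896 × 2.14^0.2269 = 8.896 × 1.188 ≈ 10.57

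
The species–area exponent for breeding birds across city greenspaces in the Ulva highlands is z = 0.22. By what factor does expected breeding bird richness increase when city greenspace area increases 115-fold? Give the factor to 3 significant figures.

S₂/S₁ = (A₂/A₁)^z = 115^0.22
ln(S₂/S₁) = 0.22 × ln 115 = 0.22 × 4.7449 = 1.0439
S₂/S₁ = e^1.0439 ≈ 2.84

2.84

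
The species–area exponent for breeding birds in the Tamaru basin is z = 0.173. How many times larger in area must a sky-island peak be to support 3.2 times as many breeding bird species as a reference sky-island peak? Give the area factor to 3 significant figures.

(A₂/A₁)^0.173 = 3.2, so A₂/A₁ = 3.2^(1/0.173) = 3.2^5.78
ln(A₂/A₁) = ln 3.2 / 0.173 = 1.1632 / 0.173 = 6.7234
A₂/A₁ = e^6.7234 ≈ 831.7

832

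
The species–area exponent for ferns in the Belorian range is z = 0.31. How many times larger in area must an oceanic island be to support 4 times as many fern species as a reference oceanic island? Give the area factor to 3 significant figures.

87.5

(A₂/A₁)^0.31 = 4, so A₂/A₁ = 4^(1/0.31) = 4^3.226
ln(A₂/A₁) = ln 4 / 0.31 = 1.3863 / 0.31 = 4.4719
A₂/A₁ = e^4.4719 ≈ 87.52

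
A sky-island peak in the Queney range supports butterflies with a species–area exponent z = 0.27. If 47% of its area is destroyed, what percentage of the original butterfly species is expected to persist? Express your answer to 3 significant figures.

84.2%

S_new/S_old = (A_new/A_old)^z = 0.53^0.27
= exp(0.27 × ln 0.53) = exp(0.27 × -0.6349) = exp(-0.1714) ≈ 0.8425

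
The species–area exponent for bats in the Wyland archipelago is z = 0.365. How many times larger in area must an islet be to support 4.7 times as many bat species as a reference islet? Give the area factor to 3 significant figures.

(A₂/A₁)^0.365 = 4.7, so A₂/A₁ = 4.7^(1/0.365) = 4.7^2.74
ln(A₂/A₁) = ln 4.7 / 0.365 = 1.5476 / 0.365 = 4.2399
A₂/A₁ = e^4.2399 ≈ 69.4

69.4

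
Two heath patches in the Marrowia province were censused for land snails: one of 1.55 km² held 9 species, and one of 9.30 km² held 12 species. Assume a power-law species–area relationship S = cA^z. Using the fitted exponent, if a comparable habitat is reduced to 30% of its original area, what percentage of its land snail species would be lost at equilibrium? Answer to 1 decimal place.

z = ln(12/9) / ln(9.3/1.55) = 0.2877 / 1.7918 = 0.1606
S_new/S_old = (A_new/A_old)^z = 0.3^0.1606 = exp(0.1606 × -1.2040) = 0.8242
Fraction lost = 1 − 0.8242 = 0.1758

17.6%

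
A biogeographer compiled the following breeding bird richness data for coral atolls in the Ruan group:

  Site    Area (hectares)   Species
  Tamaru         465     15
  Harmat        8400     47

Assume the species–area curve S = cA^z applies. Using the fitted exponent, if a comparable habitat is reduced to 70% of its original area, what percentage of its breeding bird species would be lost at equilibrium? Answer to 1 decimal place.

13.1%

z = ln(47/15) / ln(8400/465) = 1.1421 / 2.8939 = 0.3947
S_new/S_old = (A_new/A_old)^z = 0.7^0.3947 = exp(0.3947 × -0.3567) = 0.8687
Fraction lost = 1 − 0.8687 = 0.1313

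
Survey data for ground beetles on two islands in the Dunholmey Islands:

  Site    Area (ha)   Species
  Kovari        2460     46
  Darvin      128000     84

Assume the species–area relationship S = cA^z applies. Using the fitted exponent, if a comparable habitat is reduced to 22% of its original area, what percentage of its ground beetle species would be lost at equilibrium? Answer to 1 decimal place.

20.6%

z = ln(84/46) / ln(128000/2460) = 0.6022 / 3.9519 = 0.1524
S_new/S_old = (A_new/A_old)^z = 0.22^0.1524 = exp(0.1524 × -1.5141) = 0.794
Fraction lost = 1 − 0.794 = 0.206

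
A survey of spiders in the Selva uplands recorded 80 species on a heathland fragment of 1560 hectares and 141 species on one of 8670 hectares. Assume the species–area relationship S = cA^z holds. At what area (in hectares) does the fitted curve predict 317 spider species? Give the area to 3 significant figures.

z = ln(141/80) / ln(8670/1560) = 0.5667 / 1.7152 = 0.3304
c = 80 / 1560^0.3304 = 80 / 11.35 = 7.047
A = (317/7.047)^(1/0.3304) ⇒ ln A = ln(44.98)/0.3304 = 11.5195
A = e^11.5195 ≈ 100656 hectares

101000 hectares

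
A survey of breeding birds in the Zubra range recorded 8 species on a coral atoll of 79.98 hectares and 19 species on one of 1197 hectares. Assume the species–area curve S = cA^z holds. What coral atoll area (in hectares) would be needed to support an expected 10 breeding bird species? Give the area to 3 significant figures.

161 hectares

z = ln(19/8) / ln(1197/79.98) = 0.8650 / 2.7058 = 0.3197
c = 8 / 79.98^0.3197 = 8 / 4.058 = 1.971
A = (10/1.971)^(1/0.3197) ⇒ ln A = ln(5.073)/0.3197 = 5.0798
A = e^5.0798 ≈ 160.7 hectares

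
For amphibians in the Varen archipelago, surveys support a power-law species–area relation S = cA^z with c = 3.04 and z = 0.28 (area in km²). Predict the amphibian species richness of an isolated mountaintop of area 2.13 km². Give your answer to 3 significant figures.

S = 3.04 × 2.13^0.28
ln S = ln 3.04 + 0.28 × ln 2.13 = 1.1119 + 0.28 × 0.7561 = 1.3236
S = e^1.3236 ≈ 3.757

3.76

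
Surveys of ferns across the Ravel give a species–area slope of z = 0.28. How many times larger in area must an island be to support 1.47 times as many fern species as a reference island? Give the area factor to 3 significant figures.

3.96

(A₂/A₁)^0.28 = 1.47, so A₂/A₁ = 1.47^(1/0.28) = 1.47^3.571
ln(A₂/A₁) = ln 1.47 / 0.28 = 0.3853 / 0.28 = 1.3759
A₂/A₁ = e^1.3759 ≈ 3.959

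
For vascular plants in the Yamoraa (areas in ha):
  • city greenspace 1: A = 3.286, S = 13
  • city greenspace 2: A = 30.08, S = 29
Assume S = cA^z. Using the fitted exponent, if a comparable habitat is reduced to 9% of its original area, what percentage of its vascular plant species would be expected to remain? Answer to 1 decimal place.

z = ln(29/13) / ln(30.08/3.286) = 0.8023 / 2.2142 = 0.3624
S_new/S_old = (A_new/A_old)^z = 0.09^0.3624 = exp(0.3624 × -2.4079) = 0.4179

41.8%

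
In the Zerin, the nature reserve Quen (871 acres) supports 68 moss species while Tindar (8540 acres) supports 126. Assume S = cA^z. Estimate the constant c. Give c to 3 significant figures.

10.9

z = ln(S₂/S₁) / ln(A₂/A₁) = ln(126/68) / ln(8540/871) = 0.6168 / 2.2829 = 0.2702
c = S₁ / A₁^z = 68 / 871^0.2702 = 68 / 6.228 = 10.92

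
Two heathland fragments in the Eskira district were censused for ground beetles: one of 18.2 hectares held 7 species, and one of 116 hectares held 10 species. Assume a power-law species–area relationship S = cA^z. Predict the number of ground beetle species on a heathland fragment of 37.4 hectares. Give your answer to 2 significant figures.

z = ln(10/7) / ln(116/18.2) = 0.3567 / 1.8522 = 0.1926
c = 7 / 18.2^0.1926 = 7 / 1.748 = 4.004
S₃ = 4.004 × 37.4^0.1926 = 4.004 × 2.009 ≈ 8.041

8.0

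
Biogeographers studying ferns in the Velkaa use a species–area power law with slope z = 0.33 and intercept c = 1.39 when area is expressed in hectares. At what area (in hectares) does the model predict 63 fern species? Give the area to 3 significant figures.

105000 hectares

63 = 1.39 × A^0.33  ⇒  A^0.33 = 63/1.39 = 45.32
ln A = ln(45.32) / 0.33 = 3.8138 / 0.33 = 11.5571
A = e^11.5571 ≈ 104513 hectares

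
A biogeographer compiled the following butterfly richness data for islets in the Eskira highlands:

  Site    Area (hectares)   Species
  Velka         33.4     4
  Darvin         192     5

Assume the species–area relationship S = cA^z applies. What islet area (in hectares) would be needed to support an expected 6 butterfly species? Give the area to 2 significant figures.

z = ln(5/4) / ln(192/33.4) = 0.2231 / 1.7489 = 0.1276
c = 4 / 33.4^0.1276 = 4 / 1.565 = 2.557
A = (6/2.557)^(1/0.1276) ⇒ ln A = ln(2.347)/0.1276 = 6.6865
A = e^6.6865 ≈ 801.5 hectares

800 hectares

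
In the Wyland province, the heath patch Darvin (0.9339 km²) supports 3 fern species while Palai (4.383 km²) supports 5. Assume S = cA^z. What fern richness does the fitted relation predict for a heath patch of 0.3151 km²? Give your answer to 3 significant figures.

z = ln(5/3) / ln(4.383/0.9339) = 0.5108 / 1.5461 = 0.3304
c = 3 / 0.9339^0.3304 = 3 / 0.9777 = 3.069
S₃ = 3.069 × 0.3151^0.3304 = 3.069 × 0.6828 ≈ 2.095

2.10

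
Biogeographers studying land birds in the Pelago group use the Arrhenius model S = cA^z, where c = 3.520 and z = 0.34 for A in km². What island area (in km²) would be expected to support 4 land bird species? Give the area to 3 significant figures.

4 = 3.52 × A^0.34  ⇒  A^0.34 = 4/3.52 = 1.136
ln A = ln(1.136) / 0.34 = 0.1278 / 0.34 = 0.3760
A = e^0.3760 ≈ 1.456 km²

1.46 km²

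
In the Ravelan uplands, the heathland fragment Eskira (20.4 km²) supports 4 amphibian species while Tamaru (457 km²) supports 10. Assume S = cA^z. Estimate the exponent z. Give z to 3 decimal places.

Taking logs: ln S = ln c + z ln A, so z = (ln S₂ − ln S₁)/(ln A₂ − ln A₁).
z = ln(10/4) / ln(457/20.4) = ln(2.5) / ln(22.4) = 0.9163 / 3.1091 = 0.2947

0.295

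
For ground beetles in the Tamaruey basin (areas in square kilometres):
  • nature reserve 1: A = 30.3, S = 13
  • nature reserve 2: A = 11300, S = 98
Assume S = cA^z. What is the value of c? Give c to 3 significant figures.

4.06

z = ln(S₂/S₁) / ln(A₂/A₁) = ln(98/13) / ln(11300/30.3) = 2.0200 / 5.9214 = 0.3411
c = S₁ / A₁^z = 13 / 30.3^0.3411 = 13 / 3.202 = 4.06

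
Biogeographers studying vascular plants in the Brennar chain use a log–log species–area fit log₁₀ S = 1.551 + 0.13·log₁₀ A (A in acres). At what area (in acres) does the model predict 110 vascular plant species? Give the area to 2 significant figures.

5900 acres

110 = 35.56 × A^0.13  ⇒  A^0.13 = 110/35.56 = 3.093
ln A = ln(3.093) / 0.13 = 1.1292 / 0.13 = 8.6859
A = e^8.6859 ≈ 5919 acres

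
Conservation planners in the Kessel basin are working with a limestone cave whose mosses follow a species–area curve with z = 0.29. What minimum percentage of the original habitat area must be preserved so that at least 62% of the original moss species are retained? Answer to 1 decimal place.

Need (A_new/A_old)^0.29 = 0.62, so A_new/A_old = 0.62^(1/0.29) = 0.62^3.448
ln(A_new/A_old) = ln 0.62 / 0.29 = -0.4780 / 0.29 = -1.6484
A_new/A_old = e^-1.6484 ≈ 0.1924

19.2%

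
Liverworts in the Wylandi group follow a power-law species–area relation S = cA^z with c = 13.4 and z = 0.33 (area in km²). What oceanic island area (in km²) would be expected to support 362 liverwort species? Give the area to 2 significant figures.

22000 km²

362 = 13.4 × A^0.33  ⇒  A^0.33 = 362/13.4 = 27.01
ln A = ln(27.01) / 0.33 = 3.2964 / 0.33 = 9.9891
A = e^9.9891 ≈ 21787 km²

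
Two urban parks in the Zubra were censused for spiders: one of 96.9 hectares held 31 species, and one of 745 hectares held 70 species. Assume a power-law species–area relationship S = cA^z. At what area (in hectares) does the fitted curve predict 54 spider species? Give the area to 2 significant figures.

z = ln(70/31) / ln(745/96.9) = 0.8145 / 2.0397 = 0.3993
c = 31 / 96.9^0.3993 = 31 / 6.211 = 4.991
A = (54/4.991)^(1/0.3993) ⇒ ln A = ln(10.82)/0.3993 = 5.9635
A = e^5.9635 ≈ 389 hectares

390 hectares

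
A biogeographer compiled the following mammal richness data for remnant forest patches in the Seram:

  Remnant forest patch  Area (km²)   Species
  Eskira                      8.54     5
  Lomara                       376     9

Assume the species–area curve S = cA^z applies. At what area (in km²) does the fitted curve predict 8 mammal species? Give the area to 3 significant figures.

z = ln(9/5) / ln(376/8.54) = 0.5878 / 3.7848 = 0.1553
c = 5 / 8.54^0.1553 = 5 / 1.395 = 3.584
A = (8/3.584)^(1/0.1553) ⇒ ln A = ln(2.232)/0.1553 = 5.1712
A = e^5.1712 ≈ 176.1 km²

176 km²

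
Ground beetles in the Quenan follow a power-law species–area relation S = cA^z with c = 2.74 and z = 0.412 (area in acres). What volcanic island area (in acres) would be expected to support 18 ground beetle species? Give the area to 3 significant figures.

18 = 2.74 × A^0.412  ⇒  A^0.412 = 18/2.74 = 6.569
ln A = ln(6.569) / 0.412 = 1.8824 / 0.412 = 4.5690
A = e^4.5690 ≈ 96.44 acres

96.4 acres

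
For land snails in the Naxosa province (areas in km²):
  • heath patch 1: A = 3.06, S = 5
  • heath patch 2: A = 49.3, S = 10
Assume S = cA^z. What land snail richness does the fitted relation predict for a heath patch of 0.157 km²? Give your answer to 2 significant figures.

2.4

z = ln(10/5) / ln(49.3/3.06) = 0.6931 / 2.7795 = 0.2494
c = 5 / 3.06^0.2494 = 5 / 1.322 = 3.783
S₃ = 3.783 × 0.157^0.2494 = 3.783 × 0.6302 ≈ 2.384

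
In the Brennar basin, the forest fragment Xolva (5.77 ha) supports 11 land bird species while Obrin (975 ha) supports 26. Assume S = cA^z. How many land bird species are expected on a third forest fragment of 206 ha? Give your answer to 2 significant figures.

z = ln(26/11) / ln(975/5.77) = 0.8602 / 5.1298 = 0.1677
c = 11 / 5.77^0.1677 = 11 / 1.342 = 8.199
S₃ = 8.199 × 206^0.1677 = 8.199 × 2.443 ≈ 20.03

20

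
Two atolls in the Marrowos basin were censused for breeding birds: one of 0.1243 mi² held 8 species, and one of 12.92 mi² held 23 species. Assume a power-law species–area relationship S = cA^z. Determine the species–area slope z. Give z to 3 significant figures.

Taking logs: ln S = ln c + z ln A, so z = (ln S₂ − ln S₁)/(ln A₂ − ln A₁).
z = ln(23/8) / ln(12.92/0.1243) = ln(2.875) / ln(103.9) = 1.0561 / 4.6438 = 0.2274

0.227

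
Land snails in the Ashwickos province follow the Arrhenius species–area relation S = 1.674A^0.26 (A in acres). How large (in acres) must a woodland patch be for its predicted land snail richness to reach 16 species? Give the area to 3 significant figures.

5900 acres

16 = 1.674 × A^0.26  ⇒  A^0.26 = 16/1.674 = 9.558
ln A = ln(9.558) / 0.26 = 2.2574 / 0.26 = 8.6822
A = e^8.6822 ≈ 5897 acres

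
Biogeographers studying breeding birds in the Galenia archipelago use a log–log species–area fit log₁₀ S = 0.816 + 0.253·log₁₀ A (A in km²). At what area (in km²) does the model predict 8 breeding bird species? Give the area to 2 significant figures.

8 = 6.546 × A^0.253  ⇒  A^0.253 = 8/6.546 = 1.222
ln A = ln(1.222) / 0.253 = 0.2005 / 0.253 = 0.7926
A = e^0.7926 ≈ 2.209 km²

2.2 km²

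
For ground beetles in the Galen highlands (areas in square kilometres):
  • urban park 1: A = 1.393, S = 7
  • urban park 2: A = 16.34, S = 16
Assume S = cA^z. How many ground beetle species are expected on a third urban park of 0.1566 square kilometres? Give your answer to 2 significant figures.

3.4

z = ln(16/7) / ln(16.34/1.393) = 0.8267 / 2.4622 = 0.3358
c = 7 / 1.393^0.3358 = 7 / 1.118 = 6.263
S₃ = 6.263 × 0.1566^0.3358 = 6.263 × 0.5366 ≈ 3.361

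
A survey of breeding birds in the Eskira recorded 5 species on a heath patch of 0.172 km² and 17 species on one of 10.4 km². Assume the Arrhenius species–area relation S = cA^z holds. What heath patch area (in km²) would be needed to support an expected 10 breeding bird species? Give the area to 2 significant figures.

1.8 km²

z = ln(17/5) / ln(10.4/0.172) = 1.2238 / 4.1021 = 0.2983
c = 5 / 0.172^0.2983 = 5 / 0.5915 = 8.453
A = (10/8.453)^(1/0.2983) ⇒ ln A = ln(1.183)/0.2983 = 0.5632
A = e^0.5632 ≈ 1.756 km²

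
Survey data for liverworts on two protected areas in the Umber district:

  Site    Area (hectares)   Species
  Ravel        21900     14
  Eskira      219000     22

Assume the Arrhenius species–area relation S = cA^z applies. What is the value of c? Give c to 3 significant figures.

1.97

z = ln(S₂/S₁) / ln(A₂/A₁) = ln(22/14) / ln(219000/21900) = 0.4520 / 2.3026 = 0.1963
c = S₁ / A₁^z = 14 / 21900^0.1963 = 14 / 7.112 = 1.968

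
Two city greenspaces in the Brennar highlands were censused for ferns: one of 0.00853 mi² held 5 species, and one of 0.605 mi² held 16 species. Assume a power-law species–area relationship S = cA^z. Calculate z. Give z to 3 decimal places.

Taking logs: ln S = ln c + z ln A, so z = (ln S₂ − ln S₁)/(ln A₂ − ln A₁).
z = ln(16/5) / ln(0.605/0.00853) = ln(3.2) / ln(70.93) = 1.1632 / 4.2616 = 0.2729

0.273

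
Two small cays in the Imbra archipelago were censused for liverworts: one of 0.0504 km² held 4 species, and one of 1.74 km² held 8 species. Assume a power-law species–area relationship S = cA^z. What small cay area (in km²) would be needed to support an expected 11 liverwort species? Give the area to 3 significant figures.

8.86 km²

z = ln(8/4) / ln(1.74/0.0504) = 0.6931 / 3.5416 = 0.1957
c = 4 / 0.0504^0.1957 = 4 / 0.5572 = 7.178
A = (11/7.178)^(1/0.1957) ⇒ ln A = ln(1.532)/0.1957 = 2.1810
A = e^2.1810 ≈ 8.855 km²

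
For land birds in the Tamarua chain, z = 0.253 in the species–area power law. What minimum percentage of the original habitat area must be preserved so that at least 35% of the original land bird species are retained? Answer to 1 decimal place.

1.6%

Need (A_new/A_old)^0.253 = 0.35, so A_new/A_old = 0.35^(1/0.253) = 0.35^3.953
ln(A_new/A_old) = ln 0.35 / 0.253 = -1.0498 / 0.253 = -4.1495
A_new/A_old = e^-4.1495 ≈ 0.01577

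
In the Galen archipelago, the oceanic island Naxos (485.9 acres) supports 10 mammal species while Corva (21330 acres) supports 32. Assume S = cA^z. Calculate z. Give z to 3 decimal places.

0.308

Taking logs: ln S = ln c + z ln A, so z = (ln S₂ − ln S₁)/(ln A₂ − ln A₁).
z = ln(32/10) / ln(21330/485.9) = ln(3.2) / ln(43.9) = 1.1632 / 3.7819 = 0.3076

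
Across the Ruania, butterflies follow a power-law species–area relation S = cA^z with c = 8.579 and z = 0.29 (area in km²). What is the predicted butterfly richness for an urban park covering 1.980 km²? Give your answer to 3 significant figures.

S = 8.579 × 1.98^0.29
ln S = ln 8.579 + 0.29 × ln 1.98 = 2.1493 + 0.29 × 0.6831 = 2.3474
S = e^2.3474 ≈ 10.46

10.5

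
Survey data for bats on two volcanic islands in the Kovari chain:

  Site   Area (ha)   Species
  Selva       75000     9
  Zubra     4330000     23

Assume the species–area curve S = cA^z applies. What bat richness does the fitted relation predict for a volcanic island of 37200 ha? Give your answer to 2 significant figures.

7.7

z = ln(23/9) / ln(4330000/75000) = 0.9383 / 4.0558 = 0.2313
c = 9 / 75000^0.2313 = 9 / 13.42 = 0.6706
S₃ = 0.6706 × 37200^0.2313 = 0.6706 × 11.41 ≈ 7.652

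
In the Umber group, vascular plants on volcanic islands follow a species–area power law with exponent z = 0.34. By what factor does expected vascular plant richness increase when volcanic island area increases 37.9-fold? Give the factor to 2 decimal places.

3.44

S₂/S₁ = (A₂/A₁)^z = 37.9^0.34
ln(S₂/S₁) = 0.34 × ln 37.9 = 0.34 × 3.6350 = 1.2359
S₂/S₁ = e^1.2359 ≈ 3.441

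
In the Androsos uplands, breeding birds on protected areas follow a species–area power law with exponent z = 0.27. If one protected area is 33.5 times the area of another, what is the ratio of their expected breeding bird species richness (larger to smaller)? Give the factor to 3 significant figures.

S₂/S₁ = (A₂/A₁)^z = 33.5^0.27
ln(S₂/S₁) = 0.27 × ln 33.5 = 0.27 × 3.5115 = 0.9481
S₂/S₁ = e^0.9481 ≈ 2.581

2.58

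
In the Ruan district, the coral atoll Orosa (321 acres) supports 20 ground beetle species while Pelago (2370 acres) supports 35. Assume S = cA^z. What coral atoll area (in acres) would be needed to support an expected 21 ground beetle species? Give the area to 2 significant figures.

380 acres

z = ln(35/20) / ln(2370/321) = 0.5596 / 1.9992 = 0.2799
c = 20 / 321^0.2799 = 20 / 5.031 = 3.976
A = (21/3.976)^(1/0.2799) ⇒ ln A = ln(5.282)/0.2799 = 5.9457
A = e^5.9457 ≈ 382.1 acres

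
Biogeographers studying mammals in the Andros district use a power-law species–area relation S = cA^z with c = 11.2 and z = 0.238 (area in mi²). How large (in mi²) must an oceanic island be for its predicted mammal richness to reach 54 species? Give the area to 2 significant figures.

54 = 11.2 × A^0.238  ⇒  A^0.238 = 54/11.2 = 4.821
ln A = ln(4.821) / 0.238 = 1.5731 / 0.238 = 6.6095
A = e^6.6095 ≈ 742.1 mi²

740 mi²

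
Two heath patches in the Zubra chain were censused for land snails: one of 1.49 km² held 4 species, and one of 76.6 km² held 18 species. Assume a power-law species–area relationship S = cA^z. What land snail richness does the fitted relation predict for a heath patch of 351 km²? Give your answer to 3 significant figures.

32.2

z = ln(18/4) / ln(76.6/1.49) = 1.5041 / 3.9398 = 0.3818
c = 4 / 1.49^0.3818 = 4 / 1.164 = 3.435
S₃ = 3.435 × 351^0.3818 = 3.435 × 9.369 ≈ 32.18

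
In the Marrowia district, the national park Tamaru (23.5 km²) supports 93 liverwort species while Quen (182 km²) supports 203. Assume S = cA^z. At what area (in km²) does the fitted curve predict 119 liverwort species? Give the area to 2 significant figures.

45 km²

z = ln(203/93) / ln(182/23.5) = 0.7806 / 2.0470 = 0.3813
c = 93 / 23.5^0.3813 = 93 / 3.333 = 27.9
A = (119/27.9)^(1/0.3813) ⇒ ln A = ln(4.265)/0.3813 = 3.8035
A = e^3.8035 ≈ 44.86 km²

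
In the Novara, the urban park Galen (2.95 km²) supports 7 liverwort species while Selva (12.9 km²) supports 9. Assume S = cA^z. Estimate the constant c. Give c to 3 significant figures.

z = ln(S₂/S₁) / ln(A₂/A₁) = ln(9/7) / ln(12.9/2.95) = 0.2513 / 1.4754 = 0.1703
c = S₁ / A₁^z = 7 / 2.95^0.1703 = 7 / 1.202 = 5.822

5.82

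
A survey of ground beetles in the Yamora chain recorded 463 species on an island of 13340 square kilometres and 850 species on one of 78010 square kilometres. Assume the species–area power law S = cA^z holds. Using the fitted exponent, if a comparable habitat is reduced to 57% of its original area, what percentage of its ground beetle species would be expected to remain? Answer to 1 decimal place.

z = ln(850/463) / ln(78010/13340) = 0.6075 / 1.7661 = 0.3440
S_new/S_old = (A_new/A_old)^z = 0.57^0.3440 = exp(0.3440 × -0.5621) = 0.8242

82.4%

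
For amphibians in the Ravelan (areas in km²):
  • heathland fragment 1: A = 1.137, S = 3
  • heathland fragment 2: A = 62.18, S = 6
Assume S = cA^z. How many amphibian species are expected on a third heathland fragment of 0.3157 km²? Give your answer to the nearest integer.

z = ln(6/3) / ln(62.18/1.137) = 0.6931 / 4.0016 = 0.1732
c = 3 / 1.137^0.1732 = 3 / 1.022 = 2.934
S₃ = 2.934 × 0.3157^0.1732 = 2.934 × 0.819 ≈ 2.403

2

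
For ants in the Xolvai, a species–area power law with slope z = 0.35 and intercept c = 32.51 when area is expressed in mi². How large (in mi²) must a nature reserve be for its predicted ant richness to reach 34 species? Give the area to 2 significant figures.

34 = 32.51 × A^0.35  ⇒  A^0.35 = 34/32.51 = 1.046
ln A = ln(1.046) / 0.35 = 0.0448 / 0.35 = 0.1280
A = e^0.1280 ≈ 1.137 mi²

1.1 mi²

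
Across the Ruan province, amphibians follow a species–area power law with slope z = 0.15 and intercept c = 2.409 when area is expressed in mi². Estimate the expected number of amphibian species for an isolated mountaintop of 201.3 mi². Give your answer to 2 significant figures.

5.3

S = 2.409 × 201.3^0.15 = 2.409 × 2.216 ≈ 5.338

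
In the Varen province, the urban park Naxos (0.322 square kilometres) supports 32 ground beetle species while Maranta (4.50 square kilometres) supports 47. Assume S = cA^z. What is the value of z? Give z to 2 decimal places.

Taking logs: ln S = ln c + z ln A, so z = (ln S₂ − ln S₁)/(ln A₂ − ln A₁).
z = ln(47/32) / ln(4.5/0.322) = ln(1.469) / ln(13.98) = 0.3844 / 2.6373 = 0.1458

0.15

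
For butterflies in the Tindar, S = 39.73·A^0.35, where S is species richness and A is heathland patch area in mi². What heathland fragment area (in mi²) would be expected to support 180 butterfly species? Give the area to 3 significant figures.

74.9 mi²

180 = 39.73 × A^0.35  ⇒  A^0.35 = 180/39.73 = 4.531
ln A = ln(4.531) / 0.35 = 1.5109 / 0.35 = 4.3167
A = e^4.3167 ≈ 74.94 mi²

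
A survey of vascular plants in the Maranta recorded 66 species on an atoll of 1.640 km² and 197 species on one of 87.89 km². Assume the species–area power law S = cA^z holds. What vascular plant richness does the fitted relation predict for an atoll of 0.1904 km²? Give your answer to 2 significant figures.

z = ln(197/66) / ln(87.89/1.64) = 1.0935 / 3.9814 = 0.2747
c = 66 / 1.64^0.2747 = 66 / 1.146 = 57.61
S₃ = 57.61 × 0.1904^0.2747 = 57.61 × 0.6341 ≈ 36.53

37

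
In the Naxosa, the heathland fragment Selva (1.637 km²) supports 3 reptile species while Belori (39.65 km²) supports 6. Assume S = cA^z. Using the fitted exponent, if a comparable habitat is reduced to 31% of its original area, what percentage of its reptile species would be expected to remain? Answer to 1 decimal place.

77.5%

z = ln(6/3) / ln(39.65/1.637) = 0.6931 / 3.1872 = 0.2175
S_new/S_old = (A_new/A_old)^z = 0.31^0.2175 = exp(0.2175 × -1.1712) = 0.7751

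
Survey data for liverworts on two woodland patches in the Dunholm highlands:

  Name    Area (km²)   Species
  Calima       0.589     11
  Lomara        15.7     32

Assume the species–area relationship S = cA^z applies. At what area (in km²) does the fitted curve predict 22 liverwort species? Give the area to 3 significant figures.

z = ln(32/11) / ln(15.7/0.589) = 1.0678 / 3.2830 = 0.3253
c = 11 / 0.589^0.3253 = 11 / 0.8418 = 13.07
A = (22/13.07)^(1/0.3253) ⇒ ln A = ln(1.684)/0.3253 = 1.6017
A = e^1.6017 ≈ 4.961 km²

4.96 km²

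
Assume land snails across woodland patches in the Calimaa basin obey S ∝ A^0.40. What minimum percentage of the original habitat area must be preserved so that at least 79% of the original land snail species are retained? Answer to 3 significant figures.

Need (A_new/A_old)^0.4 = 0.79, so A_new/A_old = 0.79^(1/0.4) = 0.79^2.5
ln(A_new/A_old) = ln 0.79 / 0.4 = -0.2357 / 0.4 = -0.5893
A_new/A_old = e^-0.5893 ≈ 0.5547

55.5%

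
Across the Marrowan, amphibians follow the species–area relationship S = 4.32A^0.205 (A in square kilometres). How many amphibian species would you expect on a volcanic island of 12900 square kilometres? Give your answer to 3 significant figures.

30.1

S = 4.32 × 12900^0.205 = 4.32 × 6.961 ≈ 30.07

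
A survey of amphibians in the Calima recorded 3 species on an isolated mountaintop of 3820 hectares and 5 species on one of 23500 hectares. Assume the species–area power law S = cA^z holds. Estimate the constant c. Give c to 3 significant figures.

z = ln(S₂/S₁) / ln(A₂/A₁) = ln(5/3) / ln(23500/3820) = 0.5108 / 1.8167 = 0.2812
c = S₁ / A₁^z = 3 / 3820^0.2812 = 3 / 10.17 = 0.2951

0.295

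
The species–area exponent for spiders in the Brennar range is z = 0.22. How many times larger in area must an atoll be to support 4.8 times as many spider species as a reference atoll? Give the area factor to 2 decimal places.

(A₂/A₁)^0.22 = 4.8, so A₂/A₁ = 4.8^(1/0.22) = 4.8^4.545
ln(A₂/A₁) = ln 4.8 / 0.22 = 1.5686 / 0.22 = 7.1301
A₂/A₁ = e^7.1301 ≈ 1249

1248.97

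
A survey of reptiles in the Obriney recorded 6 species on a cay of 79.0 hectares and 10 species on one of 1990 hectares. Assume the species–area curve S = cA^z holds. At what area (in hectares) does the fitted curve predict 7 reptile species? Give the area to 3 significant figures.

209 hectares

z = ln(10/6) / ln(1990/79) = 0.5108 / 3.2264 = 0.1583
c = 6 / 79^0.1583 = 6 / 1.997 = 3.004
A = (7/3.004)^(1/0.1583) ⇒ ln A = ln(2.33)/0.1583 = 5.3431
A = e^5.3431 ≈ 209.2 hectares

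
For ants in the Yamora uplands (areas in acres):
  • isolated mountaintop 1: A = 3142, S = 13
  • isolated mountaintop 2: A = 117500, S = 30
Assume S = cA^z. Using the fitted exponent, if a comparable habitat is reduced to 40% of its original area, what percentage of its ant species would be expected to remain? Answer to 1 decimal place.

80.9%

z = ln(30/13) / ln(117500/3142) = 0.8362 / 3.6216 = 0.2309
S_new/S_old = (A_new/A_old)^z = 0.4^0.2309 = exp(0.2309 × -0.9163) = 0.8093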